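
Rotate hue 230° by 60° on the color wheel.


New hue = (H + rotation) mod 360
New hue = (230 + 60) mod 360
= 290 mod 360
= 290°


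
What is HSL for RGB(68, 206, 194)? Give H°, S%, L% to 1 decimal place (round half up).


Normalize: R'=68/255≈0.2667, G'=206/255≈0.8078, B'=194/255≈0.7608
Max=206/255, Min=68/255, Δ=Max-Min=138/255
L = (Max+Min)/2 = (206+68)/510 = 274/510 = 0.53725… → L = 53.7%
L > 0.5 → S = Δ/(2-Max-Min) = 138/(510-206-68) = 138/236 = 0.58474… → S = 58.5%
(the 1/255 factors cancel in S and H, so raw channel differences can be used)
Max is G' → H = 60 × ((B-R)/Δ + 2) = 60 × ((194-68)/138 + 2)
  126/138 + 2 = 0.9130… + 2 = 2.9130…
  H = 60 × 2.9130… = 174.782…° → H = 174.8°
= HSL(174.8°, 58.5%, 53.7%)


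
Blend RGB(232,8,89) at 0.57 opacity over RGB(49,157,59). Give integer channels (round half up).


C = α×F + (1-α)×B, with 1-α = 0.43
R: 0.57×232 + 0.43×49 = 132.24 + 21.07 = 153.31 → 153
G: 0.57×8 + 0.43×157 = 4.56 + 67.51 = 72.07 → 72
B: 0.57×89 + 0.43×59 = 50.73 + 25.37 = 76.10 → 76
= RGB(153, 72, 76)


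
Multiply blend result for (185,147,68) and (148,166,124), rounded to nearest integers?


Multiply: C = A×B/255, rounded to nearest integer
R: 185×148/255 = 27380/255 ≈ 107.373 → 107
G: 147×166/255 = 24402/255 ≈ 95.694 → 96
B: 68×124/255 = 8432/255 ≈ 33.067 → 33
= RGB(107, 96, 33)


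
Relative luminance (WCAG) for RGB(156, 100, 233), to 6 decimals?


Linearize each channel (sRGB transfer function): c = v/255; c_lin = c/12.92 if c ≤ 0.04045, else ((c+0.055)/1.055)^2.4
  R: 156/255 ≈ 0.611765 > 0.04045 → ((0.611765+0.055)/1.055)^2.4 ≈ 0.332452
  G: 100/255 ≈ 0.392157 > 0.04045 → ((0.392157+0.055)/1.055)^2.4 ≈ 0.127438
  B: 233/255 ≈ 0.913725 > 0.04045 → ((0.913725+0.055)/1.055)^2.4 ≈ 0.814847
R_lin = 0.332452, G_lin = 0.127438, B_lin = 0.814847
L = 0.2126×R + 0.7152×G + 0.0722×B
L = 0.2126×0.332452 + 0.7152×0.127438 + 0.0722×0.814847
L ≈ 0.220655


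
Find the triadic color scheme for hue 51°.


Triadic: equally spaced at 120° intervals
H1 = 51°
H2 = (51 + 120) mod 360 = 171°
H3 = (51 + 240) mod 360 = 291°
Triadic = 51°, 171°, 291°


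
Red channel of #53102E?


Color: #53102E
R = 53 = 83
G = 10 = 16
B = 2E = 46
Red = 83


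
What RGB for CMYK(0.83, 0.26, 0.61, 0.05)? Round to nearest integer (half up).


R = 255 × (1-C) × (1-K) = 255 × 0.17 × 0.95 = 41.1825 → 41
G = 255 × (1-M) × (1-K) = 255 × 0.74 × 0.95 = 179.265 → 179
B = 255 × (1-Y) × (1-K) = 255 × 0.39 × 0.95 = 94.4775 → 94
= RGB(41, 179, 94)


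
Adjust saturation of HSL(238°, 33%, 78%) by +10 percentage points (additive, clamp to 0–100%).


Original S = 33%
Adjustment = +10 percentage points
New S = 33 + (10) = 43
Clamp to [0, 100] → 43
= HSL(238°, 43%, 78%)


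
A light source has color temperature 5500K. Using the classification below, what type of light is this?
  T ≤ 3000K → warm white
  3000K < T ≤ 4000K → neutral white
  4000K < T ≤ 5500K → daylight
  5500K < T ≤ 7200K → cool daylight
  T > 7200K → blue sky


Temperature: 5500K
4000K < 5500K ≤ 5500K → daylight
Classification: daylight


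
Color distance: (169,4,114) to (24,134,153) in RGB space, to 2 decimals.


d = √[(R₁-R₂)² + (G₁-G₂)² + (B₁-B₂)²]
d = √[(169-24)² + (4-134)² + (114-153)²]
d = √[21025 + 16900 + 1521]
d = √39446
d ≈ 198.61


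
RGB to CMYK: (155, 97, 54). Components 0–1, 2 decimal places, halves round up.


R'=155/255≈0.6078, G'=97/255≈0.3804, B'=54/255≈0.2118
K = 1 - max(R',G',B') = 1 - 155/255 = 100/255 = 0.39215… → 0.39
(1-R'-K)/(1-K) simplifies to (max-R)/max with max = 155:
C = (155-155)/155 = 0/155 = 0 → 0.00
M = (155-97)/155 = 58/155 = 0.37419… → 0.37
Y = (155-54)/155 = 101/155 = 0.65161… → 0.65
= CMYK(0.00, 0.37, 0.65, 0.39)


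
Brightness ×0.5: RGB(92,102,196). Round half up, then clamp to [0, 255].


Multiply each channel by 0.5, round half up, clamp to [0, 255]
R: 92×0.5 = 46
G: 102×0.5 = 51
B: 196×0.5 = 98
= RGB(46, 51, 98)


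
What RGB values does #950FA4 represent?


95 → 149 (R)
0F → 15 (G)
A4 → 164 (B)
= RGB(149, 15, 164)


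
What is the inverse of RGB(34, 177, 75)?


Invert: (255-R, 255-G, 255-B)
R: 255-34 = 221
G: 255-177 = 78
B: 255-75 = 180
= RGB(221, 78, 180)


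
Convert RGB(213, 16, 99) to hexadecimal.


R = 213 → D5 (hex)
G = 16 → 10 (hex)
B = 99 → 63 (hex)
Hex = #D51063


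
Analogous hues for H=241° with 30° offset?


Base hue: 241°
Left analog: (241 - 30) mod 360 = 211°
Right analog: (241 + 30) mod 360 = 271°
Analogous hues = 211° and 271°


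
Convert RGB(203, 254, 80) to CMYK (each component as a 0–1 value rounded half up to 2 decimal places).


R'=203/255≈0.7961, G'=254/255≈0.9961, B'=80/255≈0.3137
K = 1 - max(R',G',B') = 1 - 254/255 = 1/255 = 0.00392… → 0.00
(1-R'-K)/(1-K) simplifies to (max-R)/max with max = 254:
C = (254-203)/254 = 51/254 = 0.20078… → 0.20
M = (254-254)/254 = 0/254 = 0 → 0.00
Y = (254-80)/254 = 174/254 = 0.68503… → 0.69
= CMYK(0.20, 0.00, 0.69, 0.00)


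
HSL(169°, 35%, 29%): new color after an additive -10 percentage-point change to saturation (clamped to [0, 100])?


Original S = 35%
Adjustment = -10 percentage points
New S = 35 + (-10) = 25
Clamp to [0, 100] → 25
= HSL(169°, 25%, 29%)


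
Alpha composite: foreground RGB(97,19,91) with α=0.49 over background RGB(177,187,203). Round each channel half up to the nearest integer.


C = α×F + (1-α)×B, with 1-α = 0.51
R: 0.49×97 + 0.51×177 = 47.53 + 90.27 = 137.80 → 138
G: 0.49×19 + 0.51×187 = 9.31 + 95.37 = 104.68 → 105
B: 0.49×91 + 0.51×203 = 44.59 + 103.53 = 148.12 → 148
= RGB(138, 105, 148)


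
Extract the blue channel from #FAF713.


Color: #FAF713
R = FA = 250
G = F7 = 247
B = 13 = 19
Blue = 19


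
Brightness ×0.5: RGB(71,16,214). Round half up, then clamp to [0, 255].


Multiply each channel by 0.5, round half up, clamp to [0, 255]
R: 71×0.5 = 35.5 → round → 36
G: 16×0.5 = 8
B: 214×0.5 = 107
= RGB(36, 8, 107)


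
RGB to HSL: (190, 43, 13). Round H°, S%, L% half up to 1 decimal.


Normalize: R'=190/255≈0.7451, G'=43/255≈0.1686, B'=13/255≈0.0510
Max=190/255, Min=13/255, Δ=Max-Min=177/255
L = (Max+Min)/2 = (190+13)/510 = 203/510 = 0.39803… → L = 39.8%
L ≤ 0.5 → S = Δ/(Max+Min) = 177/(190+13) = 177/203 = 0.87192… → S = 87.2%
(the 1/255 factors cancel in S and H, so raw channel differences can be used)
Max is R' → H = 60 × (((G-B)/Δ) mod 6) = 60 × (((43-13)/177) mod 6)
  30/177 = 0.1694…
  H = 60 × 0.1694… = 10.169…° → H = 10.2°
= HSL(10.2°, 87.2%, 39.8%)


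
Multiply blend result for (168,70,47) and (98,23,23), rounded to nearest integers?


Multiply: C = A×B/255, rounded to nearest integer
R: 168×98/255 = 16464/255 ≈ 64.565 → 65
G: 70×23/255 = 1610/255 ≈ 6.314 → 6
B: 47×23/255 = 1081/255 ≈ 4.239 → 4
= RGB(65, 6, 4)


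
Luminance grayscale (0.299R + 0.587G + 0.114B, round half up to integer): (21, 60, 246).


Gray = 0.299×R + 0.587×G + 0.114×B
Gray = 0.299×21 + 0.587×60 + 0.114×246
Gray = 6.279 + 35.220 + 28.044
Gray = 69.543 → round half up → 70
Gray = 70


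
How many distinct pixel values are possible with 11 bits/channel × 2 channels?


Total bits = 11 bits/channel × 2 channels = 22 bits
Distinct pixel values = 2^22
= 4,194,304 pixel values


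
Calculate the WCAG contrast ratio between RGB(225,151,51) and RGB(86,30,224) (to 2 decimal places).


Linearize each sRGB channel c=v/255: c/12.92 if c ≤ 0.04045 else ((c+0.055)/1.055)^2.4
L = 0.2126×R_lin + 0.7152×G_lin + 0.0722×B_lin
Color 1 (225,151,51):
  R=225: 225/255≈0.8824 > 0.04045 → ((0.8824+0.055)/1.055)^2.4 ≈ 0.75294
  G=151: 151/255≈0.5922 > 0.04045 → ((0.5922+0.055)/1.055)^2.4 ≈ 0.30947
  B=51: 51/255≈0.2000 > 0.04045 → ((0.2000+0.055)/1.055)^2.4 ≈ 0.03310
  L1 = 0.2126×0.75294 + 0.7152×0.30947 + 0.0722×0.03310 ≈ 0.38380
Color 2 (86,30,224):
  R=86: 86/255≈0.3373 > 0.04045 → ((0.3373+0.055)/1.055)^2.4 ≈ 0.09306
  G=30: 30/255≈0.1176 > 0.04045 → ((0.1176+0.055)/1.055)^2.4 ≈ 0.01298
  B=224: 224/255≈0.8784 > 0.04045 → ((0.8784+0.055)/1.055)^2.4 ≈ 0.74540
  L2 = 0.2126×0.09306 + 0.7152×0.01298 + 0.0722×0.74540 ≈ 0.08289
Lighter = 0.38380, Darker = 0.08289
Ratio = (L_lighter + 0.05) / (L_darker + 0.05)
Ratio = (0.38380 + 0.05) / (0.08289 + 0.05) = 0.43380 / 0.13289 ≈ 3.2644
Ratio ≈ 3.26:1


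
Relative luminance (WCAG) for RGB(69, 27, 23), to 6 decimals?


Linearize each channel (sRGB transfer function): c = v/255; c_lin = c/12.92 if c ≤ 0.04045, else ((c+0.055)/1.055)^2.4
  R: 69/255 ≈ 0.270588 > 0.04045 → ((0.270588+0.055)/1.055)^2.4 ≈ 0.059511
  G: 27/255 ≈ 0.105882 > 0.04045 → ((0.105882+0.055)/1.055)^2.4 ≈ 0.010960
  B: 23/255 ≈ 0.090196 > 0.04045 → ((0.090196+0.055)/1.055)^2.4 ≈ 0.008568
R_lin = 0.059511, G_lin = 0.010960, B_lin = 0.008568
L = 0.2126×R + 0.7152×G + 0.0722×B
L = 0.2126×0.059511 + 0.7152×0.010960 + 0.0722×0.008568
L ≈ 0.021109


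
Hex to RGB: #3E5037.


3E → 62 (R)
50 → 80 (G)
37 → 55 (B)
= RGB(62, 80, 55)


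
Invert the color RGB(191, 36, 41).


Invert: (255-R, 255-G, 255-B)
R: 255-191 = 64
G: 255-36 = 219
B: 255-41 = 214
= RGB(64, 219, 214)


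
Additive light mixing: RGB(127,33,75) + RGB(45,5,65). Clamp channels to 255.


Additive: each channel = min(255, C₁+C₂)
R: 127+45 = 172 → 172
G: 33+5 = 38 → 38
B: 75+65 = 140 → 140
= RGB(172, 38, 140)


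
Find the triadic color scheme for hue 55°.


Triadic: equally spaced at 120° intervals
H1 = 55°
H2 = (55 + 120) mod 360 = 175°
H3 = (55 + 240) mod 360 = 295°
Triadic = 55°, 175°, 295°


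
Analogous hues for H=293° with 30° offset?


Base hue: 293°
Left analog: (293 - 30) mod 360 = 263°
Right analog: (293 + 30) mod 360 = 323°
Analogous hues = 263° and 323°


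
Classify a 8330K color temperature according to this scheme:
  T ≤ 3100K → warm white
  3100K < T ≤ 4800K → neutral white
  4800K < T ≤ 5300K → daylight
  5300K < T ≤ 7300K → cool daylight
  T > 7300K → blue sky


Temperature: 8330K
8330K > 7300K → blue sky
Classification: blue sky


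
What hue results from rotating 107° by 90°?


New hue = (H + rotation) mod 360
New hue = (107 + 90) mod 360
= 197 mod 360
= 197°


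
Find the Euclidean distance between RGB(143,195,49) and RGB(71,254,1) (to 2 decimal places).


d = √[(R₁-R₂)² + (G₁-G₂)² + (B₁-B₂)²]
d = √[(143-71)² + (195-254)² + (49-1)²]
d = √[5184 + 3481 + 2304]
d = √10969
d ≈ 104.73


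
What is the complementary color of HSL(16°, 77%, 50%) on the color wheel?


Complement = opposite side of color wheel = hue + 180°
H' = (16 + 180) mod 360 = 196°
S and L unchanged.
= HSL(196°, 77%, 50%)


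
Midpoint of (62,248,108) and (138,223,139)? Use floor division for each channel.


Midpoint: each channel = ⌊(C₁+C₂)/2⌋
R: ⌊(62+138)/2⌋ = 100
G: ⌊(248+223)/2⌋ = 235
B: ⌊(108+139)/2⌋ = 123
= RGB(100, 235, 123)


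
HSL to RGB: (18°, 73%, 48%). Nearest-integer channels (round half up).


H=18°, S=0.73, L=0.48
C = (1-|2L-1|)×S = (1-|-0.04|)×0.73 = 0.7008
H' = H/60 = 18/60 ≈ 0.3000; X = C×(1-|H' mod 2 - 1|) = 0.21024
m = L - C/2 = 0.48 - 0.3504 = 0.1296
Sector ⌊H'⌋ = 0 → (R',G',B') = (0.7008, 0.21024, 0.0)
RGB = ((R'+m)×255, (G'+m)×255, (B'+m)×255) = (211.752, 86.6592, 33.048)
Round half up → RGB(212, 87, 33)


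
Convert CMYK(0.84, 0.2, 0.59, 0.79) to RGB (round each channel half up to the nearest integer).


R = 255 × (1-C) × (1-K) = 255 × 0.16 × 0.21 = 8.568 → 9
G = 255 × (1-M) × (1-K) = 255 × 0.80 × 0.21 = 42.84 → 43
B = 255 × (1-Y) × (1-K) = 255 × 0.41 × 0.21 = 21.9555 → 22
= RGB(9, 43, 22)


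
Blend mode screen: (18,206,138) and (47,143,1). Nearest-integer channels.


Screen: C = 255 - (255-A)×(255-B)/255, rounded to nearest integer
R: 255 - (255-18)×(255-47)/255 = 255 - 49296/255 ≈ 255 - 193.318 = 61.682 → 62
G: 255 - (255-206)×(255-143)/255 = 255 - 5488/255 ≈ 255 - 21.522 = 233.478 → 233
B: 255 - (255-138)×(255-1)/255 = 255 - 29718/255 ≈ 255 - 116.541 = 138.459 → 138
= RGB(62, 233, 138)


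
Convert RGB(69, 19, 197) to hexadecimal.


R = 69 → 45 (hex)
G = 19 → 13 (hex)
B = 197 → C5 (hex)
Hex = #4513C5


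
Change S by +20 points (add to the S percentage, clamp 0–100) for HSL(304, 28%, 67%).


Original S = 28%
Adjustment = +20 percentage points
New S = 28 + (20) = 48
Clamp to [0, 100] → 48
= HSL(304°, 48%, 67%)


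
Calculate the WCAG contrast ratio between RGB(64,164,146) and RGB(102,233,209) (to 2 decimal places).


Linearize each sRGB channel c=v/255: c/12.92 if c ≤ 0.04045 else ((c+0.055)/1.055)^2.4
L = 0.2126×R_lin + 0.7152×G_lin + 0.0722×B_lin
Color 1 (64,164,146):
  R=64: 64/255≈0.2510 > 0.04045 → ((0.2510+0.055)/1.055)^2.4 ≈ 0.05127
  G=164: 164/255≈0.6431 > 0.04045 → ((0.6431+0.055)/1.055)^2.4 ≈ 0.37124
  B=146: 146/255≈0.5725 > 0.04045 → ((0.5725+0.055)/1.055)^2.4 ≈ 0.28744
  L1 = 0.2126×0.05127 + 0.7152×0.37124 + 0.0722×0.28744 ≈ 0.29716
Color 2 (102,233,209):
  R=102: 102/255≈0.4000 > 0.04045 → ((0.4000+0.055)/1.055)^2.4 ≈ 0.13287
  G=233: 233/255≈0.9137 > 0.04045 → ((0.9137+0.055)/1.055)^2.4 ≈ 0.81485
  B=209: 209/255≈0.8196 > 0.04045 → ((0.8196+0.055)/1.055)^2.4 ≈ 0.63760
  L2 = 0.2126×0.13287 + 0.7152×0.81485 + 0.0722×0.63760 ≈ 0.65706
Lighter = 0.65706, Darker = 0.29716
Ratio = (L_lighter + 0.05) / (L_darker + 0.05)
Ratio = (0.65706 + 0.05) / (0.29716 + 0.05) = 0.70706 / 0.34716 ≈ 2.0367
Ratio ≈ 2.04:1


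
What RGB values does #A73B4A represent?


A7 → 167 (R)
3B → 59 (G)
4A → 74 (B)
= RGB(167, 59, 74)


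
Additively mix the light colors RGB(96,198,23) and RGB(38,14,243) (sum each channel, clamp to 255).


Additive: each channel = min(255, C₁+C₂)
R: 96+38 = 134 → 134
G: 198+14 = 212 → 212
B: 23+243 = 266 → 255
= RGB(134, 212, 255)


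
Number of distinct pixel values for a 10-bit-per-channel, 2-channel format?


Total bits = 10 bits/channel × 2 channels = 20 bits
Distinct pixel values = 2^20
= 1,048,576 pixel values


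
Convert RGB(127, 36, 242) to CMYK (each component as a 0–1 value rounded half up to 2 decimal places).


R'=127/255≈0.4980, G'=36/255≈0.1412, B'=242/255≈0.9490
K = 1 - max(R',G',B') = 1 - 242/255 = 13/255 = 0.05098… → 0.05
(1-R'-K)/(1-K) simplifies to (max-R)/max with max = 242:
C = (242-127)/242 = 115/242 = 0.47520… → 0.48
M = (242-36)/242 = 206/242 = 0.85123… → 0.85
Y = (242-242)/242 = 0/242 = 0 → 0.00
= CMYK(0.48, 0.85, 0.00, 0.05)


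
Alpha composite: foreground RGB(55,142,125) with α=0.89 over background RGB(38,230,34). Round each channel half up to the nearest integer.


C = α×F + (1-α)×B, with 1-α = 0.11
R: 0.89×55 + 0.11×38 = 48.95 + 4.18 = 53.13 → 53
G: 0.89×142 + 0.11×230 = 126.38 + 25.30 = 151.68 → 152
B: 0.89×125 + 0.11×34 = 111.25 + 3.74 = 114.99 → 115
= RGB(53, 152, 115)


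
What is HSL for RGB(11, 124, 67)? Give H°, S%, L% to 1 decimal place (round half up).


Normalize: R'=11/255≈0.0431, G'=124/255≈0.4863, B'=67/255≈0.2627
Max=124/255, Min=11/255, Δ=Max-Min=113/255
L = (Max+Min)/2 = (124+11)/510 = 135/510 = 0.26470… → L = 26.5%
L ≤ 0.5 → S = Δ/(Max+Min) = 113/(124+11) = 113/135 = 0.83703… → S = 83.7%
(the 1/255 factors cancel in S and H, so raw channel differences can be used)
Max is G' → H = 60 × ((B-R)/Δ + 2) = 60 × ((67-11)/113 + 2)
  56/113 + 2 = 0.4955… + 2 = 2.4955…
  H = 60 × 2.4955… = 149.734…° → H = 149.7°
= HSL(149.7°, 83.7%, 26.5%)


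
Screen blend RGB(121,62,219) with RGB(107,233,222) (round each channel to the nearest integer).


Screen: C = 255 - (255-A)×(255-B)/255, rounded to nearest integer
R: 255 - (255-121)×(255-107)/255 = 255 - 19832/255 ≈ 255 - 77.773 = 177.227 → 177
G: 255 - (255-62)×(255-233)/255 = 255 - 4246/255 ≈ 255 - 16.651 = 238.349 → 238
B: 255 - (255-219)×(255-222)/255 = 255 - 1188/255 ≈ 255 - 4.659 = 250.341 → 250
= RGB(177, 238, 250)


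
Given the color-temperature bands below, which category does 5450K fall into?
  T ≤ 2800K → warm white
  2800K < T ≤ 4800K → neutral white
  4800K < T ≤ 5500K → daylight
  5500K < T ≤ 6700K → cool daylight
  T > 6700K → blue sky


Temperature: 5450K
4800K < 5450K ≤ 5500K → daylight
Classification: daylight


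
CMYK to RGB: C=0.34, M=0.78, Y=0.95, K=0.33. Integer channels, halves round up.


R = 255 × (1-C) × (1-K) = 255 × 0.66 × 0.67 = 112.761 → 113
G = 255 × (1-M) × (1-K) = 255 × 0.22 × 0.67 = 37.587 → 38
B = 255 × (1-Y) × (1-K) = 255 × 0.05 × 0.67 = 8.5425 → 9
= RGB(113, 38, 9)


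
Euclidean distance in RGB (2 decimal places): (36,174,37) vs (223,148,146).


d = √[(R₁-R₂)² + (G₁-G₂)² + (B₁-B₂)²]
d = √[(36-223)² + (174-148)² + (37-146)²]
d = √[34969 + 676 + 11881]
d = √47526
d ≈ 218.00


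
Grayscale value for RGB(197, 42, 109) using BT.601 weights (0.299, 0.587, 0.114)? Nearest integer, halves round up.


Gray = 0.299×R + 0.587×G + 0.114×B
Gray = 0.299×197 + 0.587×42 + 0.114×109
Gray = 58.903 + 24.654 + 12.426
Gray = 95.983 → round half up → 96
Gray = 96


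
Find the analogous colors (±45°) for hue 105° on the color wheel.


Base hue: 105°
Left analog: (105 - 45) mod 360 = 60°
Right analog: (105 + 45) mod 360 = 150°
Analogous hues = 60° and 150°


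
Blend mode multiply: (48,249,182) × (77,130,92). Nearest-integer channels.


Multiply: C = A×B/255, rounded to nearest integer
R: 48×77/255 = 3696/255 ≈ 14.494 → 14
G: 249×130/255 = 32370/255 ≈ 126.941 → 127
B: 182×92/255 = 16744/255 ≈ 65.663 → 66
= RGB(14, 127, 66)


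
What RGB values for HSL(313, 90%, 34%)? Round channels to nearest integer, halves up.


H=313°, S=0.90, L=0.34
C = (1-|2L-1|)×S = (1-|-0.32|)×0.90 = 0.612
H' = H/60 = 313/60 ≈ 5.2167; X = C×(1-|H' mod 2 - 1|) = 0.4794
m = L - C/2 = 0.34 - 0.306 = 0.034
Sector ⌊H'⌋ = 5 → (R',G',B') = (0.612, 0.0, 0.4794)
RGB = ((R'+m)×255, (G'+m)×255, (B'+m)×255) = (164.73, 8.67, 130.917)
Round half up → RGB(165, 9, 131)


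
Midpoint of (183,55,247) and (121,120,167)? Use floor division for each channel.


Midpoint: each channel = ⌊(C₁+C₂)/2⌋
R: ⌊(183+121)/2⌋ = 152
G: ⌊(55+120)/2⌋ = 87
B: ⌊(247+167)/2⌋ = 207
= RGB(152, 87, 207)


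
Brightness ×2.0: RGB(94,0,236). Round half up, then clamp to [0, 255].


Multiply each channel by 2.0, round half up, clamp to [0, 255]
R: 94×2.0 = 188
G: 0×2.0 = 0
B: 236×2.0 = 472 → clamp → 255
= RGB(188, 0, 255)


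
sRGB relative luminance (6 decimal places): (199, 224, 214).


Linearize each channel (sRGB transfer function): c = v/255; c_lin = c/12.92 if c ≤ 0.04045, else ((c+0.055)/1.055)^2.4
  R: 199/255 ≈ 0.780392 > 0.04045 → ((0.780392+0.055)/1.055)^2.4 ≈ 0.571125
  G: 224/255 ≈ 0.878431 > 0.04045 → ((0.878431+0.055)/1.055)^2.4 ≈ 0.745404
  B: 214/255 ≈ 0.839216 > 0.04045 → ((0.839216+0.055)/1.055)^2.4 ≈ 0.672443
R_lin = 0.571125, G_lin = 0.745404, B_lin = 0.672443
L = 0.2126×R + 0.7152×G + 0.0722×B
L = 0.2126×0.571125 + 0.7152×0.745404 + 0.0722×0.672443
L ≈ 0.703085


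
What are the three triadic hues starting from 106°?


Triadic: equally spaced at 120° intervals
H1 = 106°
H2 = (106 + 120) mod 360 = 226°
H3 = (106 + 240) mod 360 = 346°
Triadic = 106°, 226°, 346°


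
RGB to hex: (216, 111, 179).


R = 216 → D8 (hex)
G = 111 → 6F (hex)
B = 179 → B3 (hex)
Hex = #D86FB3


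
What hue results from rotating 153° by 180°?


New hue = (H + rotation) mod 360
New hue = (153 + 180) mod 360
= 333 mod 360
= 333°


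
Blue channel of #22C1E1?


Color: #22C1E1
R = 22 = 34
G = C1 = 193
B = E1 = 225
Blue = 225


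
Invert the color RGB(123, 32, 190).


Invert: (255-R, 255-G, 255-B)
R: 255-123 = 132
G: 255-32 = 223
B: 255-190 = 65
= RGB(132, 223, 65)


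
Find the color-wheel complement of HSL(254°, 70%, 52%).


Complement = opposite side of color wheel = hue + 180°
H' = (254 + 180) mod 360 = 74°
S and L unchanged.
= HSL(74°, 70%, 52%)


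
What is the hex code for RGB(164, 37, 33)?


R = 164 → A4 (hex)
G = 37 → 25 (hex)
B = 33 → 21 (hex)
Hex = #A42521


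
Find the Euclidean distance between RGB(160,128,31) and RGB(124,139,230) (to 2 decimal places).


d = √[(R₁-R₂)² + (G₁-G₂)² + (B₁-B₂)²]
d = √[(160-124)² + (128-139)² + (31-230)²]
d = √[1296 + 121 + 39601]
d = √41018
d ≈ 202.53


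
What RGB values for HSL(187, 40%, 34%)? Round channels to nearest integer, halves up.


H=187°, S=0.40, L=0.34
C = (1-|2L-1|)×S = (1-|-0.32|)×0.40 = 0.272
H' = H/60 = 187/60 ≈ 3.1167; X = C×(1-|H' mod 2 - 1|) ≈ 0.2403
m = L - C/2 = 0.34 - 0.136 = 0.204
Sector ⌊H'⌋ = 3 → (R',G',B') = (0.0, ≈0.2403, 0.272)
RGB = ((R'+m)×255, (G'+m)×255, (B'+m)×255) = (52.02, 113.288, 121.38)
Round half up → RGB(52, 113, 121)


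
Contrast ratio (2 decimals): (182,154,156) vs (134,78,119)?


Linearize each sRGB channel c=v/255: c/12.92 if c ≤ 0.04045 else ((c+0.055)/1.055)^2.4
L = 0.2126×R_lin + 0.7152×G_lin + 0.0722×B_lin
Color 1 (182,154,156):
  R=182: 182/255≈0.7137 > 0.04045 → ((0.7137+0.055)/1.055)^2.4 ≈ 0.46778
  G=154: 154/255≈0.6039 > 0.04045 → ((0.6039+0.055)/1.055)^2.4 ≈ 0.32314
  B=156: 156/255≈0.6118 > 0.04045 → ((0.6118+0.055)/1.055)^2.4 ≈ 0.33245
  L1 = 0.2126×0.46778 + 0.7152×0.32314 + 0.0722×0.33245 ≈ 0.35457
Color 2 (134,78,119):
  R=134: 134/255≈0.5255 > 0.04045 → ((0.5255+0.055)/1.055)^2.4 ≈ 0.23840
  G=78: 78/255≈0.3059 > 0.04045 → ((0.3059+0.055)/1.055)^2.4 ≈ 0.07619
  B=119: 119/255≈0.4667 > 0.04045 → ((0.4667+0.055)/1.055)^2.4 ≈ 0.18447
  L2 = 0.2126×0.23840 + 0.7152×0.07619 + 0.0722×0.18447 ≈ 0.11849
Lighter = 0.35457, Darker = 0.11849
Ratio = (L_lighter + 0.05) / (L_darker + 0.05)
Ratio = (0.35457 + 0.05) / (0.11849 + 0.05) = 0.40457 / 0.16849 ≈ 2.4011
Ratio ≈ 2.40:1


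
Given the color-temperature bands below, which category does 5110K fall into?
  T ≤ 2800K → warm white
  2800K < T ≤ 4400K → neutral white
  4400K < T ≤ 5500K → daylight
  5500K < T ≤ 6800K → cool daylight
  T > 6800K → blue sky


Temperature: 5110K
4400K < 5110K ≤ 5500K → daylight
Classification: daylight


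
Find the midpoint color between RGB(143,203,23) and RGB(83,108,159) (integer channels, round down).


Midpoint: each channel = ⌊(C₁+C₂)/2⌋
R: ⌊(143+83)/2⌋ = 113
G: ⌊(203+108)/2⌋ = 155
B: ⌊(23+159)/2⌋ = 91
= RGB(113, 155, 91)


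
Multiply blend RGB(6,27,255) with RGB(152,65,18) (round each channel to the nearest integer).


Multiply: C = A×B/255, rounded to nearest integer
R: 6×152/255 = 912/255 ≈ 3.576 → 4
G: 27×65/255 = 1755/255 ≈ 6.882 → 7
B: 255×18/255 = 4590/255 ≈ 18.000 → 18
= RGB(4, 7, 18)


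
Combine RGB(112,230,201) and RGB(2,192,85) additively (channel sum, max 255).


Additive: each channel = min(255, C₁+C₂)
R: 112+2 = 114 → 114
G: 230+192 = 422 → 255
B: 201+85 = 286 → 255
= RGB(114, 255, 255)


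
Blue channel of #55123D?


Color: #55123D
R = 55 = 85
G = 12 = 18
B = 3D = 61
Blue = 61


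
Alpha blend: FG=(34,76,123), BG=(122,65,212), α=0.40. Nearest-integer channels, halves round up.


C = α×F + (1-α)×B, with 1-α = 0.60
R: 0.40×34 + 0.60×122 = 13.60 + 73.20 = 86.80 → 87
G: 0.40×76 + 0.60×65 = 30.40 + 39.00 = 69.40 → 69
B: 0.40×123 + 0.60×212 = 49.20 + 127.20 = 176.40 → 176
= RGB(87, 69, 176)


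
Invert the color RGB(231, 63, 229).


Invert: (255-R, 255-G, 255-B)
R: 255-231 = 24
G: 255-63 = 192
B: 255-229 = 26
= RGB(24, 192, 26)


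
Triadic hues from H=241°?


Triadic: equally spaced at 120° intervals
H1 = 241°
H2 = (241 + 120) mod 360 = 1°
H3 = (241 + 240) mod 360 = 121°
Triadic = 241°, 1°, 121°


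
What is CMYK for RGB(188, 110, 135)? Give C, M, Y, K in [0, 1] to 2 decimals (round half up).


R'=188/255≈0.7373, G'=110/255≈0.4314, B'=135/255≈0.5294
K = 1 - max(R',G',B') = 1 - 188/255 = 67/255 = 0.26274… → 0.26
(1-R'-K)/(1-K) simplifies to (max-R)/max with max = 188:
C = (188-188)/188 = 0/188 = 0 → 0.00
M = (188-110)/188 = 78/188 = 0.41489… → 0.41
Y = (188-135)/188 = 53/188 = 0.28191… → 0.28
= CMYK(0.00, 0.41, 0.28, 0.26)


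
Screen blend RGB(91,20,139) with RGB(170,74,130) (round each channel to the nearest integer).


Screen: C = 255 - (255-A)×(255-B)/255, rounded to nearest integer
R: 255 - (255-91)×(255-170)/255 = 255 - 13940/255 ≈ 255 - 54.667 = 200.333 → 200
G: 255 - (255-20)×(255-74)/255 = 255 - 42535/255 ≈ 255 - 166.804 = 88.196 → 88
B: 255 - (255-139)×(255-130)/255 = 255 - 14500/255 ≈ 255 - 56.863 = 198.137 → 198
= RGB(200, 88, 198)


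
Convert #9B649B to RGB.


9B → 155 (R)
64 → 100 (G)
9B → 155 (B)
= RGB(155, 100, 155)


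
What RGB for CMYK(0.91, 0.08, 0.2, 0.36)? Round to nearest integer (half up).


R = 255 × (1-C) × (1-K) = 255 × 0.09 × 0.64 = 14.688 → 15
G = 255 × (1-M) × (1-K) = 255 × 0.92 × 0.64 = 150.144 → 150
B = 255 × (1-Y) × (1-K) = 255 × 0.80 × 0.64 = 130.56 → 131
= RGB(15, 150, 131)


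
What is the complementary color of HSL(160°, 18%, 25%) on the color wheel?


Complement = opposite side of color wheel = hue + 180°
H' = (160 + 180) mod 360 = 340°
S and L unchanged.
= HSL(340°, 18%, 25%)


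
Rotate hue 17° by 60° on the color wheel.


New hue = (H + rotation) mod 360
New hue = (17 + 60) mod 360
= 77 mod 360
= 77°


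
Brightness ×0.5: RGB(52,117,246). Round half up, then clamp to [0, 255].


Multiply each channel by 0.5, round half up, clamp to [0, 255]
R: 52×0.5 = 26
G: 117×0.5 = 58.5 → round → 59
B: 246×0.5 = 123
= RGB(26, 59, 123)


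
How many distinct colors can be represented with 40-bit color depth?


Colors = 2^bits = 2^40
= 1,099,511,627,776 colors


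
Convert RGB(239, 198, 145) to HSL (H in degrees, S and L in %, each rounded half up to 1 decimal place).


Normalize: R'=239/255≈0.9373, G'=198/255≈0.7765, B'=145/255≈0.5686
Max=239/255, Min=145/255, Δ=Max-Min=94/255
L = (Max+Min)/2 = (239+145)/510 = 384/510 = 0.75294… → L = 75.3%
L > 0.5 → S = Δ/(2-Max-Min) = 94/(510-239-145) = 94/126 = 0.74603… → S = 74.6%
(the 1/255 factors cancel in S and H, so raw channel differences can be used)
Max is R' → H = 60 × (((G-B)/Δ) mod 6) = 60 × (((198-145)/94) mod 6)
  53/94 = 0.5638…
  H = 60 × 0.5638… = 33.829…° → H = 33.8°
= HSL(33.8°, 74.6%, 75.3%)


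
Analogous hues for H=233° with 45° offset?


Base hue: 233°
Left analog: (233 - 45) mod 360 = 188°
Right analog: (233 + 45) mod 360 = 278°
Analogous hues = 188° and 278°


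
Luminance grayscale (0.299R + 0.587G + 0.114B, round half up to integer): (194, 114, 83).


Gray = 0.299×R + 0.587×G + 0.114×B
Gray = 0.299×194 + 0.587×114 + 0.114×83
Gray = 58.006 + 66.918 + 9.462
Gray = 134.386 → round half up → 134
Gray = 134


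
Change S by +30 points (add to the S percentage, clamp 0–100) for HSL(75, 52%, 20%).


Original S = 52%
Adjustment = +30 percentage points
New S = 52 + (30) = 82
Clamp to [0, 100] → 82
= HSL(75°, 82%, 20%)


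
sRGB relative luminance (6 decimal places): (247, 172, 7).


Linearize each channel (sRGB transfer function): c = v/255; c_lin = c/12.92 if c ≤ 0.04045, else ((c+0.055)/1.055)^2.4
  R: 247/255 ≈ 0.968627 > 0.04045 → ((0.968627+0.055)/1.055)^2.4 ≈ 0.930111
  G: 172/255 ≈ 0.674510 > 0.04045 → ((0.674510+0.055)/1.055)^2.4 ≈ 0.412543
  B: 7/255 ≈ 0.027451 ≤ 0.04045 → 0.027451/12.92 ≈ 0.002125
R_lin = 0.930111, G_lin = 0.412543, B_lin = 0.002125
L = 0.2126×R + 0.7152×G + 0.0722×B
L = 0.2126×0.930111 + 0.7152×0.412543 + 0.0722×0.002125
L ≈ 0.492945


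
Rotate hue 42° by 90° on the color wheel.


New hue = (H + rotation) mod 360
New hue = (42 + 90) mod 360
= 132 mod 360
= 132°


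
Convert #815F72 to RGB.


81 → 129 (R)
5F → 95 (G)
72 → 114 (B)
= RGB(129, 95, 114)


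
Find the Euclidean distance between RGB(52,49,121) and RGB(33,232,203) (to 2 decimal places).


d = √[(R₁-R₂)² + (G₁-G₂)² + (B₁-B₂)²]
d = √[(52-33)² + (49-232)² + (121-203)²]
d = √[361 + 33489 + 6724]
d = √40574
d ≈ 201.43


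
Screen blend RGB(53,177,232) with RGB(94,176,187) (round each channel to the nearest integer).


Screen: C = 255 - (255-A)×(255-B)/255, rounded to nearest integer
R: 255 - (255-53)×(255-94)/255 = 255 - 32522/255 ≈ 255 - 127.537 = 127.463 → 127
G: 255 - (255-177)×(255-176)/255 = 255 - 6162/255 ≈ 255 - 24.165 = 230.835 → 231
B: 255 - (255-232)×(255-187)/255 = 255 - 1564/255 ≈ 255 - 6.133 = 248.867 → 249
= RGB(127, 231, 249)


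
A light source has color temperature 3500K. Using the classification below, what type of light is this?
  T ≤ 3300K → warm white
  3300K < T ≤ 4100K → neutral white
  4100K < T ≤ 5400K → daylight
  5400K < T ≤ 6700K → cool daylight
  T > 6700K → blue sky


Temperature: 3500K
3300K < 3500K ≤ 4100K → neutral white
Classification: neutral white


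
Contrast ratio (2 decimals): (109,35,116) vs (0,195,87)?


Linearize each sRGB channel c=v/255: c/12.92 if c ≤ 0.04045 else ((c+0.055)/1.055)^2.4
L = 0.2126×R_lin + 0.7152×G_lin + 0.0722×B_lin
Color 1 (109,35,116):
  R=109: 109/255≈0.4275 > 0.04045 → ((0.4275+0.055)/1.055)^2.4 ≈ 0.15293
  G=35: 35/255≈0.1373 > 0.04045 → ((0.1373+0.055)/1.055)^2.4 ≈ 0.01681
  B=116: 116/255≈0.4549 > 0.04045 → ((0.4549+0.055)/1.055)^2.4 ≈ 0.17465
  L1 = 0.2126×0.15293 + 0.7152×0.01681 + 0.0722×0.17465 ≈ 0.05714
Color 2 (0,195,87):
  R=0: 0/255≈0.0000 ≤ 0.04045 → 0.0000/12.92 ≈ 0.00000
  G=195: 195/255≈0.7647 > 0.04045 → ((0.7647+0.055)/1.055)^2.4 ≈ 0.54572
  B=87: 87/255≈0.3412 > 0.04045 → ((0.3412+0.055)/1.055)^2.4 ≈ 0.09531
  L2 = 0.2126×0.00000 + 0.7152×0.54572 + 0.0722×0.09531 ≈ 0.39718
Lighter = 0.39718, Darker = 0.05714
Ratio = (L_lighter + 0.05) / (L_darker + 0.05)
Ratio = (0.39718 + 0.05) / (0.05714 + 0.05) = 0.44718 / 0.10714 ≈ 4.1737
Ratio ≈ 4.17:1


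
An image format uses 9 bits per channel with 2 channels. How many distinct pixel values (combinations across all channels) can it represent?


Total bits = 9 bits/channel × 2 channels = 18 bits
Distinct pixel values = 2^18
= 262,144 pixel values


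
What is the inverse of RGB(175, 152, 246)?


Invert: (255-R, 255-G, 255-B)
R: 255-175 = 80
G: 255-152 = 103
B: 255-246 = 9
= RGB(80, 103, 9)


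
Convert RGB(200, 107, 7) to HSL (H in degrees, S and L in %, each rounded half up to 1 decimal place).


Normalize: R'=200/255≈0.7843, G'=107/255≈0.4196, B'=7/255≈0.0275
Max=200/255, Min=7/255, Δ=Max-Min=193/255
L = (Max+Min)/2 = (200+7)/510 = 207/510 = 0.40588… → L = 40.6%
L ≤ 0.5 → S = Δ/(Max+Min) = 193/(200+7) = 193/207 = 0.93236… → S = 93.2%
(the 1/255 factors cancel in S and H, so raw channel differences can be used)
Max is R' → H = 60 × (((G-B)/Δ) mod 6) = 60 × (((107-7)/193) mod 6)
  100/193 = 0.5181…
  H = 60 × 0.5181… = 31.088…° → H = 31.1°
= HSL(31.1°, 93.2%, 40.6%)


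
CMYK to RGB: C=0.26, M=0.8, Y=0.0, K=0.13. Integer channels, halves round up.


R = 255 × (1-C) × (1-K) = 255 × 0.74 × 0.87 = 164.169 → 164
G = 255 × (1-M) × (1-K) = 255 × 0.20 × 0.87 = 44.37 → 44
B = 255 × (1-Y) × (1-K) = 255 × 1.00 × 0.87 = 221.85 → 222
= RGB(164, 44, 222)


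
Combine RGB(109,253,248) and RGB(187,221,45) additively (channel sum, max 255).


Additive: each channel = min(255, C₁+C₂)
R: 109+187 = 296 → 255
G: 253+221 = 474 → 255
B: 248+45 = 293 → 255
= RGB(255, 255, 255)


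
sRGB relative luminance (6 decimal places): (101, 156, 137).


Linearize each channel (sRGB transfer function): c = v/255; c_lin = c/12.92 if c ≤ 0.04045, else ((c+0.055)/1.055)^2.4
  R: 101/255 ≈ 0.396078 > 0.04045 → ((0.396078+0.055)/1.055)^2.4 ≈ 0.130136
  G: 156/255 ≈ 0.611765 > 0.04045 → ((0.611765+0.055)/1.055)^2.4 ≈ 0.332452
  B: 137/255 ≈ 0.537255 > 0.04045 → ((0.537255+0.055)/1.055)^2.4 ≈ 0.250158
R_lin = 0.130136, G_lin = 0.332452, B_lin = 0.250158
L = 0.2126×R + 0.7152×G + 0.0722×B
L = 0.2126×0.130136 + 0.7152×0.332452 + 0.0722×0.250158
L ≈ 0.283498


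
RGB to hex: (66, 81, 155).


R = 66 → 42 (hex)
G = 81 → 51 (hex)
B = 155 → 9B (hex)
Hex = #42519B


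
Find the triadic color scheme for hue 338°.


Triadic: equally spaced at 120° intervals
H1 = 338°
H2 = (338 + 120) mod 360 = 98°
H3 = (338 + 240) mod 360 = 218°
Triadic = 338°, 98°, 218°


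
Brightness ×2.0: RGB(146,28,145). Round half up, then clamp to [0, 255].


Multiply each channel by 2.0, round half up, clamp to [0, 255]
R: 146×2.0 = 292 → clamp → 255
G: 28×2.0 = 56
B: 145×2.0 = 290 → clamp → 255
= RGB(255, 56, 255)


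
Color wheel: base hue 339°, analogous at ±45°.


Base hue: 339°
Left analog: (339 - 45) mod 360 = 294°
Right analog: (339 + 45) mod 360 = 24°
Analogous hues = 294° and 24°


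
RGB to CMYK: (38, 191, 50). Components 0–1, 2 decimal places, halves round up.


R'=38/255≈0.1490, G'=191/255≈0.7490, B'=50/255≈0.1961
K = 1 - max(R',G',B') = 1 - 191/255 = 64/255 = 0.25098… → 0.25
(1-R'-K)/(1-K) simplifies to (max-R)/max with max = 191:
C = (191-38)/191 = 153/191 = 0.80104… → 0.80
M = (191-191)/191 = 0/191 = 0 → 0.00
Y = (191-50)/191 = 141/191 = 0.73821… → 0.74
= CMYK(0.80, 0.00, 0.74, 0.25)


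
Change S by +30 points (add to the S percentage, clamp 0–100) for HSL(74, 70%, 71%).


Original S = 70%
Adjustment = +30 percentage points
New S = 70 + (30) = 100
Clamp to [0, 100] → 100
= HSL(74°, 100%, 71%)


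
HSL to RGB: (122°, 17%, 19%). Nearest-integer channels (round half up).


H=122°, S=0.17, L=0.19
C = (1-|2L-1|)×S = (1-|-0.62|)×0.17 = 0.0646
H' = H/60 = 122/60 ≈ 2.0333; X = C×(1-|H' mod 2 - 1|) ≈ 0.0022
m = L - C/2 = 0.19 - 0.0323 = 0.1577
Sector ⌊H'⌋ = 2 → (R',G',B') = (0.0, 0.0646, ≈0.0022)
RGB = ((R'+m)×255, (G'+m)×255, (B'+m)×255) = (40.2135, 56.6865, 40.7626)
Round half up → RGB(40, 57, 41)


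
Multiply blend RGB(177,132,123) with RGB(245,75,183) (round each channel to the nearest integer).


Multiply: C = A×B/255, rounded to nearest integer
R: 177×245/255 = 43365/255 ≈ 170.059 → 170
G: 132×75/255 = 9900/255 ≈ 38.824 → 39
B: 123×183/255 = 22509/255 ≈ 88.271 → 88
= RGB(170, 39, 88)


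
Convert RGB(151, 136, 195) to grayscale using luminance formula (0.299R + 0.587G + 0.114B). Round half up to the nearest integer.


Gray = 0.299×R + 0.587×G + 0.114×B
Gray = 0.299×151 + 0.587×136 + 0.114×195
Gray = 45.149 + 79.832 + 22.230
Gray = 147.211 → round half up → 147
Gray = 147


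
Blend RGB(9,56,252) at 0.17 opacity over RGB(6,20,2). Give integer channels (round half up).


C = α×F + (1-α)×B, with 1-α = 0.83
R: 0.17×9 + 0.83×6 = 1.53 + 4.98 = 6.51 → 7
G: 0.17×56 + 0.83×20 = 9.52 + 16.60 = 26.12 → 26
B: 0.17×252 + 0.83×2 = 42.84 + 1.66 = 44.50 → 45
= RGB(7, 26, 45)


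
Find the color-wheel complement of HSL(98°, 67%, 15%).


Complement = opposite side of color wheel = hue + 180°
H' = (98 + 180) mod 360 = 278°
S and L unchanged.
= HSL(278°, 67%, 15%)


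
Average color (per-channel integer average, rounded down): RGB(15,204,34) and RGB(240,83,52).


Midpoint: each channel = ⌊(C₁+C₂)/2⌋
R: ⌊(15+240)/2⌋ = 127
G: ⌊(204+83)/2⌋ = 143
B: ⌊(34+52)/2⌋ = 43
= RGB(127, 143, 43)


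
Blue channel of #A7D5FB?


Color: #A7D5FB
R = A7 = 167
G = D5 = 213
B = FB = 251
Blue = 251


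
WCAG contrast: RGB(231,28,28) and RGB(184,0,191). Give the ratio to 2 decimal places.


Linearize each sRGB channel c=v/255: c/12.92 if c ≤ 0.04045 else ((c+0.055)/1.055)^2.4
L = 0.2126×R_lin + 0.7152×G_lin + 0.0722×B_lin
Color 1 (231,28,28):
  R=231: 231/255≈0.9059 > 0.04045 → ((0.9059+0.055)/1.055)^2.4 ≈ 0.79910
  G=28: 28/255≈0.1098 > 0.04045 → ((0.1098+0.055)/1.055)^2.4 ≈ 0.01161
  B=28: 28/255≈0.1098 > 0.04045 → ((0.1098+0.055)/1.055)^2.4 ≈ 0.01161
  L1 = 0.2126×0.79910 + 0.7152×0.01161 + 0.0722×0.01161 ≈ 0.17903
Color 2 (184,0,191):
  R=184: 184/255≈0.7216 > 0.04045 → ((0.7216+0.055)/1.055)^2.4 ≈ 0.47932
  G=0: 0/255≈0.0000 ≤ 0.04045 → 0.0000/12.92 ≈ 0.00000
  B=191: 191/255≈0.7490 > 0.04045 → ((0.7490+0.055)/1.055)^2.4 ≈ 0.52100
  L2 = 0.2126×0.47932 + 0.7152×0.00000 + 0.0722×0.52100 ≈ 0.13952
Lighter = 0.17903, Darker = 0.13952
Ratio = (L_lighter + 0.05) / (L_darker + 0.05)
Ratio = (0.17903 + 0.05) / (0.13952 + 0.05) = 0.22903 / 0.18952 ≈ 1.2085
Ratio ≈ 1.21:1


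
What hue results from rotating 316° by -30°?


New hue = (H + rotation) mod 360
New hue = (316 -30) mod 360
= 286 mod 360
= 286°


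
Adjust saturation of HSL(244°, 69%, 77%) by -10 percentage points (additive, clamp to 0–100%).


Original S = 69%
Adjustment = -10 percentage points
New S = 69 + (-10) = 59
Clamp to [0, 100] → 59
= HSL(244°, 59%, 77%)


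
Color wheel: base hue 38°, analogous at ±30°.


Base hue: 38°
Left analog: (38 - 30) mod 360 = 8°
Right analog: (38 + 30) mod 360 = 68°
Analogous hues = 8° and 68°


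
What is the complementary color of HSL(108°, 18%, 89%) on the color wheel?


Complement = opposite side of color wheel = hue + 180°
H' = (108 + 180) mod 360 = 288°
S and L unchanged.
= HSL(288°, 18%, 89%)


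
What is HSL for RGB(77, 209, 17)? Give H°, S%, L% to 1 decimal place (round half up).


Normalize: R'=77/255≈0.3020, G'=209/255≈0.8196, B'=17/255≈0.0667
Max=209/255, Min=17/255, Δ=Max-Min=192/255
L = (Max+Min)/2 = (209+17)/510 = 226/510 = 0.44313… → L = 44.3%
L ≤ 0.5 → S = Δ/(Max+Min) = 192/(209+17) = 192/226 = 0.84955… → S = 85.0%
(the 1/255 factors cancel in S and H, so raw channel differences can be used)
Max is G' → H = 60 × ((B-R)/Δ + 2) = 60 × ((17-77)/192 + 2)
  -60/192 + 2 = -0.3125 + 2 = 1.6875
  H = 60 × 1.6875 = 101.25° → H = 101.3°
= HSL(101.3°, 85.0%, 44.3%)


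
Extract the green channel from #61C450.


Color: #61C450
R = 61 = 97
G = C4 = 196
B = 50 = 80
Green = 196


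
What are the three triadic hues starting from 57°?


Triadic: equally spaced at 120° intervals
H1 = 57°
H2 = (57 + 120) mod 360 = 177°
H3 = (57 + 240) mod 360 = 297°
Triadic = 57°, 177°, 297°


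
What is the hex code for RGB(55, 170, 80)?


R = 55 → 37 (hex)
G = 170 → AA (hex)
B = 80 → 50 (hex)
Hex = #37AA50


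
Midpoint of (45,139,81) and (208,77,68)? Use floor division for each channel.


Midpoint: each channel = ⌊(C₁+C₂)/2⌋
R: ⌊(45+208)/2⌋ = 126
G: ⌊(139+77)/2⌋ = 108
B: ⌊(81+68)/2⌋ = 74
= RGB(126, 108, 74)


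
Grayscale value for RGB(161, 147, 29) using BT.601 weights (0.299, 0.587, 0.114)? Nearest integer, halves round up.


Gray = 0.299×R + 0.587×G + 0.114×B
Gray = 0.299×161 + 0.587×147 + 0.114×29
Gray = 48.139 + 86.289 + 3.306
Gray = 137.734 → round half up → 138
Gray = 138


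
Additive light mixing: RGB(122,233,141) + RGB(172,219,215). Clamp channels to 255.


Additive: each channel = min(255, C₁+C₂)
R: 122+172 = 294 → 255
G: 233+219 = 452 → 255
B: 141+215 = 356 → 255
= RGB(255, 255, 255)


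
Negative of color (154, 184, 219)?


Invert: (255-R, 255-G, 255-B)
R: 255-154 = 101
G: 255-184 = 71
B: 255-219 = 36
= RGB(101, 71, 36)


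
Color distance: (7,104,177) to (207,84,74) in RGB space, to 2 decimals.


d = √[(R₁-R₂)² + (G₁-G₂)² + (B₁-B₂)²]
d = √[(7-207)² + (104-84)² + (177-74)²]
d = √[40000 + 400 + 10609]
d = √51009
d ≈ 225.85
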